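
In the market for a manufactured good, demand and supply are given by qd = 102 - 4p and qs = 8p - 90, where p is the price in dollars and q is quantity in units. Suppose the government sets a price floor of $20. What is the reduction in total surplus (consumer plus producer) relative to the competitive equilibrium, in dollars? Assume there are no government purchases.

Equilibrium: 102 - 4p = 8p - 90, so 192 = 12p and p* = 16, q* = 38.
Since 20 > 16, the floor is binding.
At p = 20: qd = 102 - 4·20 = 22 and qs = 8·20 - 90 = 70.
Quantity traded falls to 22. At q = 22 the demand price is (102 - 22)/4 = 20 and the supply price is (90 + 22)/8 = 14.
Deadweight loss = ½ · (20 - 14) · (38 - 22) = ½ · 6 · 16 = 48.

48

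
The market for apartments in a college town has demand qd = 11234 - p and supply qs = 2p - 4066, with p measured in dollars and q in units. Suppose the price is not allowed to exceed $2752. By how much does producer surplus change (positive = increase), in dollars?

In a free market, 11234 - p = 2p - 4066 gives the equilibrium p* = 5100, q* = 6134.
The ceiling of 2752 is below the equilibrium price 5100, so it binds.
At p = 2752: qd = 11234 - 2752 = 8482 and qs = 2·2752 - 4066 = 1438.
Producer surplus without the control is ½ · (5100 - 2033) · 6134 = 9406489.
With the ceiling, producers sell 1438 units at 2752, so PS = ½ · (2752 - 2033) · 1438 = 516961.
Change in producer surplus = 516961 - 9406489 = -8889528.

-8889528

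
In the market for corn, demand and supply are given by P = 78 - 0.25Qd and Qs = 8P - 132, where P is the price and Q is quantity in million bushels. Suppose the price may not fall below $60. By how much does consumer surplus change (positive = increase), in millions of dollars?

-2714

Rearranging demand gives Qd = 312 - 4P. Equilibrium: 312 - 4P = 8P - 132, so 444 = 12P and P* = 37, Q* = 164.
The floor of 60 is above the equilibrium price 37, so it binds.
At P = 60: Qd = 312 - 4·60 = 72 and Qs = 8·60 - 132 = 348.
Consumer surplus without the control is ½ · (78 - 37) · 164 = 3362.
With the floor, consumers buy 72 units at 60, so CS = ½ · (78 - 60) · 72 = 648.
Change in consumer surplus = 648 - 3362 = -2714.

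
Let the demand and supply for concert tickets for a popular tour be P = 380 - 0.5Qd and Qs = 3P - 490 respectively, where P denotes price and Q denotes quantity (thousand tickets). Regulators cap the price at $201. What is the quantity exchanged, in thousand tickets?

113

Rearranging demand gives Qd = 760 - 2P. Setting quantity demanded equal to quantity supplied, 760 - 2P = 3P - 490, gives P* = 250 and Q* = 260.
Since 201 < 250, the ceiling is binding.
At P = 201: Qd = 760 - 2·201 = 358 and Qs = 3·201 - 490 = 113.
The quantity actually transacted is the short side, supply: 113.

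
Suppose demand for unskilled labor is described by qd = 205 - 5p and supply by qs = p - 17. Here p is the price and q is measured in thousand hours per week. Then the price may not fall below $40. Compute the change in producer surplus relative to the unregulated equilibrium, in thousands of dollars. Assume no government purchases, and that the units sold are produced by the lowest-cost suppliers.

-97.5

Without the control the market clears where 205 - 5p = p - 17, i.e. p* = 37 and q* = 20.
Since 40 > 37, the floor is binding.
At p = 40: qd = 205 - 5·40 = 5 and qs = 40 - 17 = 23.
Producer surplus without the control is ½ · (37 - 17) · 20 = 200.
With the floor, 5 units are sold at 40. The supply price at q = 5 is 22, so PS = ½ · [(40 - 17) + (40 - 22)] · 5 = 102.5.
Change in producer surplus = 102.5 - 200 = -97.5.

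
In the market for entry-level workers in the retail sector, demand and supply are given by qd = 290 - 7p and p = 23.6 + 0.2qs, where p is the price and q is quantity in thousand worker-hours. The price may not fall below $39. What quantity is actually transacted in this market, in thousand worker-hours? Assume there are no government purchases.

Rearranging supply gives qs = 5p - 118. In a free market, 290 - 7p = 5p - 118 gives the equilibrium p* = 34, q* = 52.
The floor of 39 is above the equilibrium price 34, so it binds.
At p = 39: qd = 290 - 7·39 = 17 and qs = 5·39 - 118 = 77.
The quantity actually transacted is the short side, demand: 17.

17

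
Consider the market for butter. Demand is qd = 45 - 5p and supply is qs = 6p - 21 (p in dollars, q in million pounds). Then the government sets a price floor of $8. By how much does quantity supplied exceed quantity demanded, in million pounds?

22

In a free market, 45 - 5p = 6p - 21 gives the equilibrium p* = 6, q* = 15.
The floor of 8 is above the equilibrium price 6, so it binds.
At p = 8: qd = 45 - 5·8 = 5 and qs = 6·8 - 21 = 27.
Surplus = qs - qd = 27 - 5 = 22.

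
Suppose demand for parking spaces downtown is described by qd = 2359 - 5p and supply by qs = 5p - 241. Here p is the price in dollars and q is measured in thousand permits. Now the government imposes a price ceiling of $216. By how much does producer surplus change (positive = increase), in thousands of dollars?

In a free market, 2359 - 5p = 5p - 241 gives the equilibrium p* = 260, q* = 1059.
The ceiling of 216 is below the equilibrium price 260, so it binds.
At p = 216: qd = 2359 - 5·216 = 1279 and qs = 5·216 - 241 = 839.
Producer surplus without the control is ½ · (260 - 48.2) · 1059 = 112148.1.
With the ceiling, producers sell 839 units at 216, so PS = ½ · (216 - 48.2) · 839 = 70392.1.
Change in producer surplus = 70392.1 - 112148.1 = -41756.

-41756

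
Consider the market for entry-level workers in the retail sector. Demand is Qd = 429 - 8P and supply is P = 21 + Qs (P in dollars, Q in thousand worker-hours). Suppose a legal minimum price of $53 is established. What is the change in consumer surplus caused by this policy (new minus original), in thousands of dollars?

-51

Rearranging supply gives Qs = P - 21. In a free market, 429 - 8P = P - 21 gives the equilibrium P* = 50, Q* = 29.
Because the floor (53) lies above the market-clearing price, it is binding.
At P = 53: Qd = 429 - 8·53 = 5 and Qs = 53 - 21 = 32.
Consumer surplus without the control is ½ · (53.625 - 50) · 29 = 52.5625.
With the floor, consumers buy 5 units at 53, so CS = ½ · (53.625 - 53) · 5 = 1.5625.
Change in consumer surplus = 1.5625 - 52.5625 = -51.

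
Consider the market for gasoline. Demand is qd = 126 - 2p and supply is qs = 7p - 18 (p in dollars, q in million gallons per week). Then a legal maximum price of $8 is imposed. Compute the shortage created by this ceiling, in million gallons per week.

72

Equilibrium: 126 - 2p = 7p - 18, so 144 = 9p and p* = 16, q* = 94.
The ceiling of 8 is below the equilibrium price 16, so it binds.
At p = 8: qd = 126 - 2·8 = 110 and qs = 7·8 - 18 = 38.
Shortage = qd - qs = 110 - 38 = 72.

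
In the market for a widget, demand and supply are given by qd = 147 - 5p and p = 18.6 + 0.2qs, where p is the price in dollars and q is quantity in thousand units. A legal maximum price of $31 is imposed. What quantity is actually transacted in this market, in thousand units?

27

Rearranging supply gives qs = 5p - 93. Setting quantity demanded equal to quantity supplied, 147 - 5p = 5p - 93, gives p* = 24 and q* = 27.
Since 31 is above p* = 24, the ceiling does not bind and the free-market outcome prevails.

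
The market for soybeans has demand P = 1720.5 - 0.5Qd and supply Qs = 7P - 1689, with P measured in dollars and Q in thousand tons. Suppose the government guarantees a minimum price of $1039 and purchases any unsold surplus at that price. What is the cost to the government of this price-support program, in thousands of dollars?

Rearranging demand gives Qd = 3441 - 2P. Without the control the market clears where 3441 - 2P = 7P - 1689, i.e. P* = 570 and Q* = 2301.
Since 1039 > 570, the floor is binding.
At P = 1039: Qd = 3441 - 2·1039 = 1363 and Qs = 7·1039 - 1689 = 5584.
Surplus = Qs - Qd = 4221.
Government expenditure = surplus × support price = 4221 × 1039 = 4385619.

4385619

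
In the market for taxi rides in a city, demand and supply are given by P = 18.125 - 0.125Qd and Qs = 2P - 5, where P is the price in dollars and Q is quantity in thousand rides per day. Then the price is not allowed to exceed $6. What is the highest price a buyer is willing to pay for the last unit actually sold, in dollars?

Rearranging demand gives Qd = 145 - 8P. Without the control the market clears where 145 - 8P = 2P - 5, i.e. P* = 15 and Q* = 25.
The ceiling of 6 is below the equilibrium price 15, so it binds.
At P = 6: Qd = 145 - 8·6 = 97 and Qs = 2·6 - 5 = 7.
Only 7 units reach the market. On the demand curve, the marginal buyer's willingness to pay at Q = 7 is (145 - 7)/8 = 17.25.

17.25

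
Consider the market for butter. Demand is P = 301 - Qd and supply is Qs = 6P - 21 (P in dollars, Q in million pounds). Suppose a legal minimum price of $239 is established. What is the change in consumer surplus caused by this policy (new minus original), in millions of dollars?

-30590.5

Rearranging demand gives Qd = 301 - P. In a free market, 301 - P = 6P - 21 gives the equilibrium P* = 46, Q* = 255.
Because the floor (239) lies above the market-clearing price, it is binding.
At P = 239: Qd = 301 - 239 = 62 and Qs = 6·239 - 21 = 1413.
Consumer surplus without the control is ½ · (301 - 46) · 255 = 32512.5.
With the floor, consumers buy 62 units at 239, so CS = ½ · (301 - 239) · 62 = 1922.
Change in consumer surplus = 1922 - 32512.5 = -30590.5.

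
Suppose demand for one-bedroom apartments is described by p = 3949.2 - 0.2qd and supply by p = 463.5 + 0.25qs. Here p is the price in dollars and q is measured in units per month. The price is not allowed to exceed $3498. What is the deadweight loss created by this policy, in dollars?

0

Rearranging demand gives qd = 19746 - 5p; rearranging supply gives qs = 4p - 1854. Setting quantity demanded equal to quantity supplied, 19746 - 5p = 4p - 1854, gives p* = 2400 and q* = 7746.
The ceiling of 3498 is above the equilibrium price 2400, so it is not binding; the market clears at p* = 2400, q* = 7746.
Since the control does not bind, no trades are prevented and deadweight loss is zero.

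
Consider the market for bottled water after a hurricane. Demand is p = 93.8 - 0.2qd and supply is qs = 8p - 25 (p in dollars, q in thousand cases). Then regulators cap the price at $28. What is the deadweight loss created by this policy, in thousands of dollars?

Rearranging demand gives qd = 469 - 5p. Without the control the market clears where 469 - 5p = 8p - 25, i.e. p* = 38 and q* = 279.
Since 28 < 38, the ceiling is binding.
At p = 28: qd = 469 - 5·28 = 329 and qs = 8·28 - 25 = 199.
Quantity traded falls to 199. At q = 199 the demand price is (469 - 199)/5 = 54 and the supply price is (25 + 199)/8 = 28.
Deadweight loss = ½ · (54 - 28) · (279 - 199) = ½ · 26 · 80 = 1040.

1040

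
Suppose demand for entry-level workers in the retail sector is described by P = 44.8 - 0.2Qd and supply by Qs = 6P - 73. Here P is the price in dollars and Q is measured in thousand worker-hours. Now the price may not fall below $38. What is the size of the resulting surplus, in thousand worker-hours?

121

Rearranging demand gives Qd = 224 - 5P. Equilibrium: 224 - 5P = 6P - 73, so 297 = 11P and P* = 27, Q* = 89.
Since 38 > 27, the floor is binding.
At P = 38: Qd = 224 - 5·38 = 34 and Qs = 6·38 - 73 = 155.
Surplus = Qs - Qd = 155 - 34 = 121.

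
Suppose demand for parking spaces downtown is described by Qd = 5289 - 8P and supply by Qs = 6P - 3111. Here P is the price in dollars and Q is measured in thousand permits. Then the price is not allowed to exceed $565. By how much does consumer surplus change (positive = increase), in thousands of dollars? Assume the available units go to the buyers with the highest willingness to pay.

Without the control the market clears where 5289 - 8P = 6P - 3111, i.e. P* = 600 and Q* = 489.
The ceiling of 565 is below the equilibrium price 600, so it binds.
At P = 565: Qd = 5289 - 8·565 = 769 and Qs = 6·565 - 3111 = 279.
Consumer surplus without the control is ½ · (661.125 - 600) · 489 = 14945.0625.
With the ceiling, 279 units are sold at 565 (assume they go to the highest-value buyers). The demand price at Q = 279 is 626.25, so CS = ½ · [(661.125 - 565) + (626.25 - 565)] · 279 = 21953.8125.
Change in consumer surplus = 21953.8125 - 14945.0625 = 7008.75.

7008.75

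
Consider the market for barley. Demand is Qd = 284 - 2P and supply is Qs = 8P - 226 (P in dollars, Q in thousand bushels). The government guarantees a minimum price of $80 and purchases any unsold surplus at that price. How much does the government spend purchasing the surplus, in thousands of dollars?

Equilibrium: 284 - 2P = 8P - 226, so 510 = 10P and P* = 51, Q* = 182.
Since 80 > 51, the floor is binding.
At P = 80: Qd = 284 - 2·80 = 124 and Qs = 8·80 - 226 = 414.
Surplus = Qs - Qd = 290.
Government expenditure = surplus × support price = 290 × 80 = 23200.

23200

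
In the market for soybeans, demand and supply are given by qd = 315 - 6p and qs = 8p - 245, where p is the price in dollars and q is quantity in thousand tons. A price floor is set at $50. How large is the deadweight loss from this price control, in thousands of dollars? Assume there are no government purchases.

Equilibrium: 315 - 6p = 8p - 245, so 560 = 14p and p* = 40, q* = 75.
Since 50 > 40, the floor is binding.
At p = 50: qd = 315 - 6·50 = 15 and qs = 8·50 - 245 = 155.
Quantity traded falls to 15. At q = 15 the demand price is (315 - 15)/6 = 50 and the supply price is (245 + 15)/8 = 32.5.
Deadweight loss = ½ · (50 - 32.5) · (75 - 15) = ½ · 17.5 · 60 = 525.

525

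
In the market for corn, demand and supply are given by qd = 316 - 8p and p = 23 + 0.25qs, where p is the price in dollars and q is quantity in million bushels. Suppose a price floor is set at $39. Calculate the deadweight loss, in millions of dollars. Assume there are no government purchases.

Rearranging supply gives qs = 4p - 92. Without the control the market clears where 316 - 8p = 4p - 92, i.e. p* = 34 and q* = 44.
Since 39 > 34, the floor is binding.
At p = 39: qd = 316 - 8·39 = 4 and qs = 4·39 - 92 = 64.
Quantity traded falls to 4. At q = 4 the demand price is (316 - 4)/8 = 39 and the supply price is (92 + 4)/4 = 24.
Deadweight loss = ½ · (39 - 24) · (44 - 4) = ½ · 15 · 40 = 300.

300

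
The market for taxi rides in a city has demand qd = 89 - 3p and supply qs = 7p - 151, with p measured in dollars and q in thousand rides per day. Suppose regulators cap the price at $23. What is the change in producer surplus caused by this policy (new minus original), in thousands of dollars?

Without the control the market clears where 89 - 3p = 7p - 151, i.e. p* = 24 and q* = 17.
Because the ceiling (23) lies below the market-clearing price, it is binding.
At p = 23: qd = 89 - 3·23 = 20 and qs = 7·23 - 151 = 10.
Producer surplus without the control is ½ · (24 - 151/7) · 17 = 289/14.
With the ceiling, producers sell 10 units at 23, so PS = ½ · (23 - 151/7) · 10 = 50/7.
Change in producer surplus = 50/7 - 289/14 = -13.5.

-13.5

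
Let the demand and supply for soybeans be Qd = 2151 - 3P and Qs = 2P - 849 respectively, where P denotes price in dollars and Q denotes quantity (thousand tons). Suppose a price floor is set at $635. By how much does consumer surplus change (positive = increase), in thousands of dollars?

-10447.5

Equilibrium: 2151 - 3P = 2P - 849, so 3000 = 5P and P* = 600, Q* = 351.
The floor of 635 is above the equilibrium price 600, so it binds.
At P = 635: Qd = 2151 - 3·635 = 246 and Qs = 2·635 - 849 = 421.
Consumer surplus without the control is ½ · (717 - 600) · 351 = 20533.5.
With the floor, consumers buy 246 units at 635, so CS = ½ · (717 - 635) · 246 = 10086.
Change in consumer surplus = 10086 - 20533.5 = -10447.5.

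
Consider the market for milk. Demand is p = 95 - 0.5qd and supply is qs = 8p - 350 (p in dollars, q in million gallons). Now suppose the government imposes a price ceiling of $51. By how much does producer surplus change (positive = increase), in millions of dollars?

-210

Rearranging demand gives qd = 190 - 2p. Equilibrium: 190 - 2p = 8p - 350, so 540 = 10p and p* = 54, q* = 82.
The ceiling of 51 is below the equilibrium price 54, so it binds.
At p = 51: qd = 190 - 2·51 = 88 and qs = 8·51 - 350 = 58.
Producer surplus without the control is ½ · (54 - 43.75) · 82 = 420.25.
With the ceiling, producers sell 58 units at 51, so PS = ½ · (51 - 43.75) · 58 = 210.25.
Change in producer surplus = 210.25 - 420.25 = -210.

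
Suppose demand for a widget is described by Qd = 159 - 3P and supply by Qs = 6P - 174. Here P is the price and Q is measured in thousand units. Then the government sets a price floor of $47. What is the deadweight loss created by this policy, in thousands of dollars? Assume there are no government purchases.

225

Without the control the market clears where 159 - 3P = 6P - 174, i.e. P* = 37 and Q* = 48.
The floor of 47 is above the equilibrium price 37, so it binds.
At P = 47: Qd = 159 - 3·47 = 18 and Qs = 6·47 - 174 = 108.
Quantity traded falls to 18. At Q = 18 the demand price is (159 - 18)/3 = 47 and the supply price is (174 + 18)/6 = 32.
Deadweight loss = ½ · (47 - 32) · (48 - 18) = ½ · 15 · 30 = 225.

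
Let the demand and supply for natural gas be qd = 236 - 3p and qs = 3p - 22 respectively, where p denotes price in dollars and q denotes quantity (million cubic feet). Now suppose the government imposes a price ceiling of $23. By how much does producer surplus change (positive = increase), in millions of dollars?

-1540

Setting quantity demanded equal to quantity supplied, 236 - 3p = 3p - 22, gives p* = 43 and q* = 107.
Because the ceiling (23) lies below the market-clearing price, it is binding.
At p = 23: qd = 236 - 3·23 = 167 and qs = 3·23 - 22 = 47.
Producer surplus without the control is ½ · (43 - 22/3) · 107 = 11449/6.
With the ceiling, producers sell 47 units at 23, so PS = ½ · (23 - 22/3) · 47 = 2209/6.
Change in producer surplus = 2209/6 - 11449/6 = -1540.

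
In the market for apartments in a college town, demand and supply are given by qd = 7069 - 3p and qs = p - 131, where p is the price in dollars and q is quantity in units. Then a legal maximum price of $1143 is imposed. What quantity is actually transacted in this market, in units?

1012

Equilibrium: 7069 - 3p = p - 131, so 7200 = 4p and p* = 1800, q* = 1669.
The ceiling of 1143 is below the equilibrium price 1800, so it binds.
At p = 1143: qd = 7069 - 3·1143 = 3640 and qs = 1143 - 131 = 1012.
The quantity actually transacted is the short side, supply: 1012.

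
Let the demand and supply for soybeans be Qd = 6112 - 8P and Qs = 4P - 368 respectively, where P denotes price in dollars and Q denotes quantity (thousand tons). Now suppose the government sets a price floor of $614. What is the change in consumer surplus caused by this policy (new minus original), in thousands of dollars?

-110704

Without the control the market clears where 6112 - 8P = 4P - 368, i.e. P* = 540 and Q* = 1792.
Since 614 > 540, the floor is binding.
At P = 614: Qd = 6112 - 8·614 = 1200 and Qs = 4·614 - 368 = 2088.
Consumer surplus without the control is ½ · (764 - 540) · 1792 = 200704.
With the floor, consumers buy 1200 units at 614, so CS = ½ · (764 - 614) · 1200 = 90000.
Change in consumer surplus = 90000 - 200704 = -110704.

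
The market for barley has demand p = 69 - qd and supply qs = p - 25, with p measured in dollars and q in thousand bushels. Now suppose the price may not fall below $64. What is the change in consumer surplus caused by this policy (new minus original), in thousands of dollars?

Rearranging demand gives qd = 69 - p. Setting quantity demanded equal to quantity supplied, 69 - p = p - 25, gives p* = 47 and q* = 22.
Because the floor (64) lies above the market-clearing price, it is binding.
At p = 64: qd = 69 - 64 = 5 and qs = 64 - 25 = 39.
Consumer surplus without the control is ½ · (69 - 47) · 22 = 242.
With the floor, consumers buy 5 units at 64, so CS = ½ · (69 - 64) · 5 = 12.5.
Change in consumer surplus = 12.5 - 242 = -229.5.

-229.5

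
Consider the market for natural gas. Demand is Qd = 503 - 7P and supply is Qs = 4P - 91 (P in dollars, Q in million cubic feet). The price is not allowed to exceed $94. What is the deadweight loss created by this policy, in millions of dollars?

0

Equilibrium: 503 - 7P = 4P - 91, so 594 = 11P and P* = 54, Q* = 125.
The ceiling of 94 is above the equilibrium price 54, so it is not binding; the market clears at P* = 54, Q* = 125.
Since the control does not bind, no trades are prevented and deadweight loss is zero.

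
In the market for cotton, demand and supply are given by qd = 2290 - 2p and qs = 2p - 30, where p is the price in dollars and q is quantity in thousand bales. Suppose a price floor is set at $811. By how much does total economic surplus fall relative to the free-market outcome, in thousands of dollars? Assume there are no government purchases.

Without the control the market clears where 2290 - 2p = 2p - 30, i.e. p* = 580 and q* = 1130.
Because the floor (811) lies above the market-clearing price, it is binding.
At p = 811: qd = 2290 - 2·811 = 668 and qs = 2·811 - 30 = 1592.
Quantity traded falls to 668. At q = 668 the demand price is (2290 - 668)/2 = 811 and the supply price is (30 + 668)/2 = 349.
Deadweight loss = ½ · (811 - 349) · (1130 - 668) = ½ · 462 · 462 = 106722.

106722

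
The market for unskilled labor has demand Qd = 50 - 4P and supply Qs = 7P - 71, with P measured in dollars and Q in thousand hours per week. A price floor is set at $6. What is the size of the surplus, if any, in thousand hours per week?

0

Without the control the market clears where 50 - 4P = 7P - 71, i.e. P* = 11 and Q* = 6.
The floor of 6 is below the equilibrium price 11, so it is not binding; the market clears at P* = 11, Q* = 6.
Since the control does not bind, there is no surplus.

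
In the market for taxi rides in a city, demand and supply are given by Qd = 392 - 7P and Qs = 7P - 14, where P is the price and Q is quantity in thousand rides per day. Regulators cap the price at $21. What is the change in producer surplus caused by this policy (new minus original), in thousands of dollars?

-1288

Without the control the market clears where 392 - 7P = 7P - 14, i.e. P* = 29 and Q* = 189.
Since 21 < 29, the ceiling is binding.
At P = 21: Qd = 392 - 7·21 = 245 and Qs = 7·21 - 14 = 133.
Producer surplus without the control is ½ · (29 - 2) · 189 = 2551.5.
With the ceiling, producers sell 133 units at 21, so PS = ½ · (21 - 2) · 133 = 1263.5.
Change in producer surplus = 1263.5 - 2551.5 = -1288.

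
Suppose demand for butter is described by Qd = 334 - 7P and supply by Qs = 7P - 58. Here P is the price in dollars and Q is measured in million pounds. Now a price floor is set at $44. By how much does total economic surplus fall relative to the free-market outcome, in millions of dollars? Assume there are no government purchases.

Equilibrium: 334 - 7P = 7P - 58, so 392 = 14P and P* = 28, Q* = 138.
Because the floor (44) lies above the market-clearing price, it is binding.
At P = 44: Qd = 334 - 7·44 = 26 and Qs = 7·44 - 58 = 250.
Quantity traded falls to 26. At Q = 26 the demand price is (334 - 26)/7 = 44 and the supply price is (58 + 26)/7 = 12.
Deadweight loss = ½ · (44 - 12) · (138 - 26) = ½ · 32 · 112 = 1792.

1792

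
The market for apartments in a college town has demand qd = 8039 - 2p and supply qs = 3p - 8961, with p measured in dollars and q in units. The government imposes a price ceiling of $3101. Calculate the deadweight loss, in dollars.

Setting quantity demanded equal to quantity supplied, 8039 - 2p = 3p - 8961, gives p* = 3400 and q* = 1239.
Because the ceiling (3101) lies below the market-clearing price, it is binding.
At p = 3101: qd = 8039 - 2·3101 = 1837 and qs = 3·3101 - 8961 = 342.
Quantity traded falls to 342. At q = 342 the demand price is (8039 - 342)/2 = 3848.5 and the supply price is (8961 + 342)/3 = 3101.
Deadweight loss = ½ · (3848.5 - 3101) · (1239 - 342) = ½ · 747.5 · 897 = 335253.75.

335253.75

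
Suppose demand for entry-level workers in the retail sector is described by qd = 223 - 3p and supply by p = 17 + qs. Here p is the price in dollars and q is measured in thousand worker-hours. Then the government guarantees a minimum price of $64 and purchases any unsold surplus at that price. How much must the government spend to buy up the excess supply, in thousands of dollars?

1024

Rearranging supply gives qs = p - 17. Setting quantity demanded equal to quantity supplied, 223 - 3p = p - 17, gives p* = 60 and q* = 43.
Because the floor (64) lies above the market-clearing price, it is binding.
At p = 64: qd = 223 - 3·64 = 31 and qs = 64 - 17 = 47.
Surplus = qs - qd = 16.
Government expenditure = surplus × support price = 16 × 64 = 1024.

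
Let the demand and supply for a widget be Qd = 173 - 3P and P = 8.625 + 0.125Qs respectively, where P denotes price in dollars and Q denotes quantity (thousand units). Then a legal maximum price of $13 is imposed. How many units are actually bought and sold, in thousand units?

35

Rearranging supply gives Qs = 8P - 69. In a free market, 173 - 3P = 8P - 69 gives the equilibrium P* = 22, Q* = 107.
The ceiling of 13 is below the equilibrium price 22, so it binds.
At P = 13: Qd = 173 - 3·13 = 134 and Qs = 8·13 - 69 = 35.
The quantity actually transacted is the short side, supply: 35.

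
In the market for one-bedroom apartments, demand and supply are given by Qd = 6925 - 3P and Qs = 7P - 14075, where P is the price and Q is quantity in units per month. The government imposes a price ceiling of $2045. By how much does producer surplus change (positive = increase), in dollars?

-23787.5

Equilibrium: 6925 - 3P = 7P - 14075, so 21000 = 10P and P* = 2100, Q* = 625.
The ceiling of 2045 is below the equilibrium price 2100, so it binds.
At P = 2045: Qd = 6925 - 3·2045 = 790 and Qs = 7·2045 - 14075 = 240.
Producer surplus without the control is ½ · (2100 - 14075/7) · 625 = 390625/14.
With the ceiling, producers sell 240 units at 2045, so PS = ½ · (2045 - 14075/7) · 240 = 28800/7.
Change in producer surplus = 28800/7 - 390625/14 = -23787.5.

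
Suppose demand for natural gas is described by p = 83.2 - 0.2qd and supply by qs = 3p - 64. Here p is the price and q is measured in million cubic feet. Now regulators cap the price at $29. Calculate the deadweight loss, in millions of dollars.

2306.4

Rearranging demand gives qd = 416 - 5p. Setting quantity demanded equal to quantity supplied, 416 - 5p = 3p - 64, gives p* = 60 and q* = 116.
The ceiling of 29 is below the equilibrium price 60, so it binds.
At p = 29: qd = 416 - 5·29 = 271 and qs = 3·29 - 64 = 23.
Quantity traded falls to 23. At q = 23 the demand price is (416 - 23)/5 = 78.6 and the supply price is (64 + 23)/3 = 29.
Deadweight loss = ½ · (78.6 - 29) · (116 - 23) = ½ · 49.6 · 93 = 2306.4.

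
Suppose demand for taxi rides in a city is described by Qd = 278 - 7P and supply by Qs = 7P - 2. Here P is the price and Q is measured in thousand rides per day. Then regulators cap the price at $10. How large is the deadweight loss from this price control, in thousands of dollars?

Without the control the market clears where 278 - 7P = 7P - 2, i.e. P* = 20 and Q* = 138.
The ceiling of 10 is below the equilibrium price 20, so it binds.
At P = 10: Qd = 278 - 7·10 = 208 and Qs = 7·10 - 2 = 68.
Quantity traded falls to 68. At Q = 68 the demand price is (278 - 68)/7 = 30 and the supply price is (2 + 68)/7 = 10.
Deadweight loss = ½ · (30 - 10) · (138 - 68) = ½ · 20 · 70 = 700.

700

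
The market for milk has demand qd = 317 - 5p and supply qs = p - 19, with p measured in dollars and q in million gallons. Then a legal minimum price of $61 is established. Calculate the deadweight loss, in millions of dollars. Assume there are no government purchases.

Setting quantity demanded equal to quantity supplied, 317 - 5p = p - 19, gives p* = 56 and q* = 37.
Because the floor (61) lies above the market-clearing price, it is binding.
At p = 61: qd = 317 - 5·61 = 12 and qs = 61 - 19 = 42.
Quantity traded falls to 12. At q = 12 the demand price is (317 - 12)/5 = 61 and the supply price is 19 + 12 = 31.
Deadweight loss = ½ · (61 - 31) · (37 - 12) = ½ · 30 · 25 = 375.

375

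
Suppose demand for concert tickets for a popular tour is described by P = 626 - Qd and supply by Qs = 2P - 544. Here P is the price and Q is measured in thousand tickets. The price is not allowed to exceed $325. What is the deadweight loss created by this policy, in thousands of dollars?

Rearranging demand gives Qd = 626 - P. In a free market, 626 - P = 2P - 544 gives the equilibrium P* = 390, Q* = 236.
Because the ceiling (325) lies below the market-clearing price, it is binding.
At P = 325: Qd = 626 - 325 = 301 and Qs = 2·325 - 544 = 106.
Quantity traded falls to 106. At Q = 106 the demand price is 626 - 106 = 520 and the supply price is (544 + 106)/2 = 325.
Deadweight loss = ½ · (520 - 325) · (236 - 106) = ½ · 195 · 130 = 12675.

12675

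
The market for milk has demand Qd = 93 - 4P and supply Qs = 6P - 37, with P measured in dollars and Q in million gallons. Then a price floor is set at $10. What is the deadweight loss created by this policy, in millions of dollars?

Equilibrium: 93 - 4P = 6P - 37, so 130 = 10P and P* = 13, Q* = 41.
The floor of 10 is below the equilibrium price 13, so it is not binding; the market clears at P* = 13, Q* = 41.
Since the control does not bind, no trades are prevented and deadweight loss is zero.

0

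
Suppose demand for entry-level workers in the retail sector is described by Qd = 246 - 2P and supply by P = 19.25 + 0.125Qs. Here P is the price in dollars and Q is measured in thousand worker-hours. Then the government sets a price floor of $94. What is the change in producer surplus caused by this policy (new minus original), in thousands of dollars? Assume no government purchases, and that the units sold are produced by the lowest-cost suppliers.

2403

Rearranging supply gives Qs = 8P - 154. Without the control the market clears where 246 - 2P = 8P - 154, i.e. P* = 40 and Q* = 166.
Since 94 > 40, the floor is binding.
At P = 94: Qd = 246 - 2·94 = 58 and Qs = 8·94 - 154 = 598.
Producer surplus without the control is ½ · (40 - 19.25) · 166 = 1722.25.
With the floor, 58 units are sold at 94. The supply price at Q = 58 is 26.5, so PS = ½ · [(94 - 19.25) + (94 - 26.5)] · 58 = 4125.25.
Change in producer surplus = 4125.25 - 1722.25 = 2403.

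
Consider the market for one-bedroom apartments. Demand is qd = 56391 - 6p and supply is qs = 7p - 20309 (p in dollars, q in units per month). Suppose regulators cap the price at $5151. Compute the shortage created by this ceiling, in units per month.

9737

Setting quantity demanded equal to quantity supplied, 56391 - 6p = 7p - 20309, gives p* = 5900 and q* = 20991.
Since 5151 < 5900, the ceiling is binding.
At p = 5151: qd = 56391 - 6·5151 = 25485 and qs = 7·5151 - 20309 = 15748.
Shortage = qd - qs = 25485 - 15748 = 9737.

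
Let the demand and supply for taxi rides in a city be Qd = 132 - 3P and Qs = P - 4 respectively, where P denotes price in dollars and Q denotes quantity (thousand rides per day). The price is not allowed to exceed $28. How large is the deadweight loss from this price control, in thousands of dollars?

24

Without the control the market clears where 132 - 3P = P - 4, i.e. P* = 34 and Q* = 30.
Since 28 < 34, the ceiling is binding.
At P = 28: Qd = 132 - 3·28 = 48 and Qs = 28 - 4 = 24.
Quantity traded falls to 24. At Q = 24 the demand price is (132 - 24)/3 = 36 and the supply price is 4 + 24 = 28.
Deadweight loss = ½ · (36 - 28) · (30 - 24) = ½ · 8 · 6 = 24.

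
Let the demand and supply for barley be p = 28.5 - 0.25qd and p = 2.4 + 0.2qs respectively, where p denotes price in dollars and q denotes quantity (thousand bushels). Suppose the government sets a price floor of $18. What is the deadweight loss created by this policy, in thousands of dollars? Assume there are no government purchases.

Rearranging demand gives qd = 114 - 4p; rearranging supply gives qs = 5p - 12. Equilibrium: 114 - 4p = 5p - 12, so 126 = 9p and p* = 14, q* = 58.
Since 18 > 14, the floor is binding.
At p = 18: qd = 114 - 4·18 = 42 and qs = 5·18 - 12 = 78.
Quantity traded falls to 42. At q = 42 the demand price is (114 - 42)/4 = 18 and the supply price is (12 + 42)/5 = 10.8.
Deadweight loss = ½ · (18 - 10.8) · (58 - 42) = ½ · 7.2 · 16 = 57.6.

57.6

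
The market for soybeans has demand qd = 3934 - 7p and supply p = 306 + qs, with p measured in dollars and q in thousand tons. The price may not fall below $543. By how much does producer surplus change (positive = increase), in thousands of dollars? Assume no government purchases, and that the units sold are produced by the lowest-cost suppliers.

Rearranging supply gives qs = p - 306. Without the control the market clears where 3934 - 7p = p - 306, i.e. p* = 530 and q* = 224.
The floor of 543 is above the equilibrium price 530, so it binds.
At p = 543: qd = 3934 - 7·543 = 133 and qs = 543 - 306 = 237.
Producer surplus without the control is ½ · (530 - 306) · 224 = 25088.
With the floor, 133 units are sold at 543. The supply price at q = 133 is 439, so PS = ½ · [(543 - 306) + (543 - 439)] · 133 = 22676.5.
Change in producer surplus = 22676.5 - 25088 = -2411.5.

-2411.5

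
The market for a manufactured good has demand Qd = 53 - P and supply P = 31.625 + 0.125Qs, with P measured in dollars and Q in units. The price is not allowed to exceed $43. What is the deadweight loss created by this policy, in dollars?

Rearranging supply gives Qs = 8P - 253. Setting quantity demanded equal to quantity supplied, 53 - P = 8P - 253, gives P* = 34 and Q* = 19.
The ceiling of 43 is above the equilibrium price 34, so it is not binding; the market clears at P* = 34, Q* = 19.
Since the control does not bind, no trades are prevented and deadweight loss is zero.

0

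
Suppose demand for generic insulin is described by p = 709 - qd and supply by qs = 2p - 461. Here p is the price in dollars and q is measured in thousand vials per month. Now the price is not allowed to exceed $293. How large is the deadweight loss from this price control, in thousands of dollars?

Rearranging demand gives qd = 709 - p. Setting quantity demanded equal to quantity supplied, 709 - p = 2p - 461, gives p* = 390 and q* = 319.
Since 293 < 390, the ceiling is binding.
At p = 293: qd = 709 - 293 = 416 and qs = 2·293 - 461 = 125.
Quantity traded falls to 125. At q = 125 the demand price is 709 - 125 = 584 and the supply price is (461 + 125)/2 = 293.
Deadweight loss = ½ · (584 - 293) · (319 - 125) = ½ · 291 · 194 = 28227.

28227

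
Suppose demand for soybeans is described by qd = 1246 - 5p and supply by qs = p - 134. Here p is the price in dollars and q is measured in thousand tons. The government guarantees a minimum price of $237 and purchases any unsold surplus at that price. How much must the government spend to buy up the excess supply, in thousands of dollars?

Equilibrium: 1246 - 5p = p - 134, so 1380 = 6p and p* = 230, q* = 96.
Because the floor (237) lies above the market-clearing price, it is binding.
At p = 237: qd = 1246 - 5·237 = 61 and qs = 237 - 134 = 103.
Surplus = qs - qd = 42.
Government expenditure = surplus × support price = 42 × 237 = 9954.

9954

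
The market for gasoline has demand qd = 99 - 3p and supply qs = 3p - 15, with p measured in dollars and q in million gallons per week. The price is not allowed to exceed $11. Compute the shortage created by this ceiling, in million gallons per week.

Equilibrium: 99 - 3p = 3p - 15, so 114 = 6p and p* = 19, q* = 42.
Since 11 < 19, the ceiling is binding.
At p = 11: qd = 99 - 3·11 = 66 and qs = 3·11 - 15 = 18.
Shortage = qd - qs = 66 - 18 = 48.

48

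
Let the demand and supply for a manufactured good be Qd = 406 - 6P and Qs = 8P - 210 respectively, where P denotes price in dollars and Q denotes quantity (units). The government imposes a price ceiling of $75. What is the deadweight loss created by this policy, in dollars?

Equilibrium: 406 - 6P = 8P - 210, so 616 = 14P and P* = 44, Q* = 142.
The ceiling of 75 is above the equilibrium price 44, so it is not binding; the market clears at P* = 44, Q* = 142.
Since the control does not bind, no trades are prevented and deadweight loss is zero.

0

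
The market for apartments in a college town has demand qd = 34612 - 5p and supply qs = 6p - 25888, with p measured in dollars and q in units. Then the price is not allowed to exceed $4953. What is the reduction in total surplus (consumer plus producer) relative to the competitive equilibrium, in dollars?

1974779.4

Equilibrium: 34612 - 5p = 6p - 25888, so 60500 = 11p and p* = 5500, q* = 7112.
Since 4953 < 5500, the ceiling is binding.
At p = 4953: qd = 34612 - 5·4953 = 9847 and qs = 6·4953 - 25888 = 3830.
Quantity traded falls to 3830. At q = 3830 the demand price is (34612 - 3830)/5 = 6156.4 and the supply price is (25888 + 3830)/6 = 4953.
Deadweight loss = ½ · (6156.4 - 4953) · (7112 - 3830) = ½ · 1203.4 · 3282 = 1974779.4.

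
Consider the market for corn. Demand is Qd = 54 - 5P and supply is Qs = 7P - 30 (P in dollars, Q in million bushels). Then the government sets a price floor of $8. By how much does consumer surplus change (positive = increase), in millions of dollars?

Setting quantity demanded equal to quantity supplied, 54 - 5P = 7P - 30, gives P* = 7 and Q* = 19.
Because the floor (8) lies above the market-clearing price, it is binding.
At P = 8: Qd = 54 - 5·8 = 14 and Qs = 7·8 - 30 = 26.
Consumer surplus without the control is ½ · (10.8 - 7) · 19 = 36.1.
With the floor, consumers buy 14 units at 8, so CS = ½ · (10.8 - 8) · 14 = 19.6.
Change in consumer surplus = 19.6 - 36.1 = -16.5.

-16.5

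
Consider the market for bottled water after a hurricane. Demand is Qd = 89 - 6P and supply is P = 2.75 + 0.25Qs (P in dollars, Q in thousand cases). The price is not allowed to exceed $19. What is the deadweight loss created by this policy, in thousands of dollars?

0

Rearranging supply gives Qs = 4P - 11. Equilibrium: 89 - 6P = 4P - 11, so 100 = 10P and P* = 10, Q* = 29.
The ceiling of 19 is above the equilibrium price 10, so it is not binding; the market clears at P* = 10, Q* = 29.
Since the control does not bind, no trades are prevented and deadweight loss is zero.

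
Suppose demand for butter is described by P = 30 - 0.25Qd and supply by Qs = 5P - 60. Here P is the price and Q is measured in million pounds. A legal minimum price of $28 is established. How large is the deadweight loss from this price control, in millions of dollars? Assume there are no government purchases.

230.4

Rearranging demand gives Qd = 120 - 4P. Equilibrium: 120 - 4P = 5P - 60, so 180 = 9P and P* = 20, Q* = 40.
Since 28 > 20, the floor is binding.
At P = 28: Qd = 120 - 4·28 = 8 and Qs = 5·28 - 60 = 80.
Quantity traded falls to 8. At Q = 8 the demand price is (120 - 8)/4 = 28 and the supply price is (60 + 8)/5 = 13.6.
Deadweight loss = ½ · (28 - 13.6) · (40 - 8) = ½ · 14.4 · 32 = 230.4.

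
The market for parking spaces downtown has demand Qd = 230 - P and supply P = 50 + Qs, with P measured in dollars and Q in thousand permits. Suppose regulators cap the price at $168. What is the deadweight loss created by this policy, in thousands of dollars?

Rearranging supply gives Qs = P - 50. In a free market, 230 - P = P - 50 gives the equilibrium P* = 140, Q* = 90.
The ceiling of 168 is above the equilibrium price 140, so it is not binding; the market clears at P* = 140, Q* = 90.
Since the control does not bind, no trades are prevented and deadweight loss is zero.

0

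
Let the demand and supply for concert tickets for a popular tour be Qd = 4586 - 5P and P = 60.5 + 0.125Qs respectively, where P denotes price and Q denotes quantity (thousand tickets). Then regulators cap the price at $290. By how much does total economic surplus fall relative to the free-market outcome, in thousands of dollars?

104000

Rearranging supply gives Qs = 8P - 484. Setting quantity demanded equal to quantity supplied, 4586 - 5P = 8P - 484, gives P* = 390 and Q* = 2636.
Because the ceiling (290) lies below the market-clearing price, it is binding.
At P = 290: Qd = 4586 - 5·290 = 3136 and Qs = 8·290 - 484 = 1836.
Quantity traded falls to 1836. At Q = 1836 the demand price is (4586 - 1836)/5 = 550 and the supply price is (484 + 1836)/8 = 290.
Deadweight loss = ½ · (550 - 290) · (2636 - 1836) = ½ · 260 · 800 = 104000.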